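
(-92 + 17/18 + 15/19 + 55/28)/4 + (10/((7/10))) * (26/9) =122537/6384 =19.19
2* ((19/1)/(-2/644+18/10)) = 21.15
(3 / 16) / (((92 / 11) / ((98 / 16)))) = 1617 / 11776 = 0.14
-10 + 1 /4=-39 /4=-9.75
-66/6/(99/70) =-70/9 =-7.78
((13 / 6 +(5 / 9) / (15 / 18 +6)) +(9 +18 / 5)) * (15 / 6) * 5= 91315 / 492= 185.60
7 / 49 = 1 / 7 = 0.14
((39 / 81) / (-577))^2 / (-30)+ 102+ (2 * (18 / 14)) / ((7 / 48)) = 42682143673979 / 356776704270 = 119.63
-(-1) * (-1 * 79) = -79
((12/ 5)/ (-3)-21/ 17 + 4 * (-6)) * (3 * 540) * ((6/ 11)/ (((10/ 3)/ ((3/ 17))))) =-19359324/ 15895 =-1217.95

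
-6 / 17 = -0.35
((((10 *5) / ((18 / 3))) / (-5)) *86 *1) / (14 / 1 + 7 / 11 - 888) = 4730 / 28821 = 0.16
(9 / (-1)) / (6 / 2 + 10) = -9 / 13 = -0.69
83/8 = 10.38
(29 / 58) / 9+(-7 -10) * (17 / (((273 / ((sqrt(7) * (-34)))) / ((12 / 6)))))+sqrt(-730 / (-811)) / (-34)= -sqrt(592030) / 27574+1 / 18+19652 * sqrt(7) / 273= 190.48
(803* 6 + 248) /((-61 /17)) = -86122 /61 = -1411.84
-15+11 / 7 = -94 / 7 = -13.43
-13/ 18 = -0.72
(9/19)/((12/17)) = 51/76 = 0.67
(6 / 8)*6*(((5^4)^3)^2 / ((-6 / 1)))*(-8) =357627868652343750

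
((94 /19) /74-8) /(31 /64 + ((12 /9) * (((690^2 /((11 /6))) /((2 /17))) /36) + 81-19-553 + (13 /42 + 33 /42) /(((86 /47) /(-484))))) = -3545365824 /36187874839469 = -0.00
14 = 14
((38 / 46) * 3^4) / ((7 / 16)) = 24624 / 161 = 152.94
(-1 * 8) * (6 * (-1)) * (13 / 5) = 624 / 5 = 124.80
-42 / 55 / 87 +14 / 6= 2.32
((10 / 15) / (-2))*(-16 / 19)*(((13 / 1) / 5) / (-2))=-104 / 285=-0.36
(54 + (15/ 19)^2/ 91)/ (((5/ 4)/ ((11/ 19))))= 78063876/ 3120845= 25.01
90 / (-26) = -45 / 13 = -3.46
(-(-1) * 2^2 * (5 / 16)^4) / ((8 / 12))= 0.06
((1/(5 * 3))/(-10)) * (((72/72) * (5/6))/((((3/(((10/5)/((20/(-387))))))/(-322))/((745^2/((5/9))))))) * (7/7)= -461092569/20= -23054628.45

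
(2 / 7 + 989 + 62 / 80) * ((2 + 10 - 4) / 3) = 277217 / 105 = 2640.16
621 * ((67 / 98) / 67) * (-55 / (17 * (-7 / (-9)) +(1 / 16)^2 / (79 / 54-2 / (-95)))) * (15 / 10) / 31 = -224659020960 / 176180153219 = -1.28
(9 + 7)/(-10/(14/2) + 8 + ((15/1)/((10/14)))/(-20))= 2240/773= 2.90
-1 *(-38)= 38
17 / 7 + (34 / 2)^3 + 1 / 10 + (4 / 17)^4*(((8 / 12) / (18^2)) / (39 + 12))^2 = 4413842678944783303 / 897938566485030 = 4915.53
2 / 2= 1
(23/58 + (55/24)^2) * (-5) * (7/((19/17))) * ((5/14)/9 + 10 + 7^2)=-59658287935/5712768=-10442.97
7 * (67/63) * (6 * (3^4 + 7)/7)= 11792/21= 561.52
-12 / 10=-6 / 5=-1.20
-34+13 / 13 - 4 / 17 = -565 / 17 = -33.24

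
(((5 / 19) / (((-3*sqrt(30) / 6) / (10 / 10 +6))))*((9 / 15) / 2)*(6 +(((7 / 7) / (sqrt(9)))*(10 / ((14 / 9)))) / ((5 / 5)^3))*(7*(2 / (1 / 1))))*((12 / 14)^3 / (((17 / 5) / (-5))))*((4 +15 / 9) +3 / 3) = 21600*sqrt(30) / 833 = 142.03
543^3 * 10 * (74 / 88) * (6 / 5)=1615584888.82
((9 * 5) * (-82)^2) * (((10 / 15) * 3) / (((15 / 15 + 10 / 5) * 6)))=33620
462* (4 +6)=4620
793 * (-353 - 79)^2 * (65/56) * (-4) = -4809767040/7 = -687109577.14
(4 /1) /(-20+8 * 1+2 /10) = -20 /59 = -0.34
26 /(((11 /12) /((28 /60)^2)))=6.18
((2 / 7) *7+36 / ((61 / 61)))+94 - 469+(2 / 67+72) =-17753 / 67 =-264.97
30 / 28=15 / 14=1.07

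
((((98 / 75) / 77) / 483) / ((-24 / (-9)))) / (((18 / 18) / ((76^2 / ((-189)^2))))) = 1444 / 677805975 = 0.00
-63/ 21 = -3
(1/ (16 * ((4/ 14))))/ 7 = 1/ 32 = 0.03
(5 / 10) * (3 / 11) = 3 / 22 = 0.14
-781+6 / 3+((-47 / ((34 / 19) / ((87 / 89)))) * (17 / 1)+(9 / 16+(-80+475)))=-1167543 / 1424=-819.90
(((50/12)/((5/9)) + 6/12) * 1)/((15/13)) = 6.93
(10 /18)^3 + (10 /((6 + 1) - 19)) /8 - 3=-34207 /11664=-2.93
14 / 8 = 1.75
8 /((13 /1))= 8 /13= 0.62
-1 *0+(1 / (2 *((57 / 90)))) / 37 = 15 / 703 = 0.02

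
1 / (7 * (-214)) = -1 / 1498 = -0.00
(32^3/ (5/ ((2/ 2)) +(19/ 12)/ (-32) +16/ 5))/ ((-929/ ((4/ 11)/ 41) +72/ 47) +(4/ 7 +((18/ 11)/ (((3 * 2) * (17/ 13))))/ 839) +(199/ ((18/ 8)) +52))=-116910395511275520/ 3041791090657795547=-0.04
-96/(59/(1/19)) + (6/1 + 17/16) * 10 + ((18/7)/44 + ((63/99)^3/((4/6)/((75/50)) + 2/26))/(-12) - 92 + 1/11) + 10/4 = -96088176489/5096846216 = -18.85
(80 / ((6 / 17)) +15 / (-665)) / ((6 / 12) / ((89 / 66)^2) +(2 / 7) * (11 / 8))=260474164 / 767505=339.38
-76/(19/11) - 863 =-907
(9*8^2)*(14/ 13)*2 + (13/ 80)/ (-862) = 1112186711/ 896480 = 1240.62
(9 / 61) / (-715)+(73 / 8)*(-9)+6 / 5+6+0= -74.93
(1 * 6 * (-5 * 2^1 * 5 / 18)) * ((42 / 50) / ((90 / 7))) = -1.09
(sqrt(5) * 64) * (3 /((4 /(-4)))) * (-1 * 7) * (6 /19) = 8064 * sqrt(5) /19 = 949.03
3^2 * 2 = 18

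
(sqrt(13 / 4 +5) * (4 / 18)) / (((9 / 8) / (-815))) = -6520 * sqrt(33) / 81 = -462.40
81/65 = 1.25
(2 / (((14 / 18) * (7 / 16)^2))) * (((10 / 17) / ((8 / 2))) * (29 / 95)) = 66816 / 110789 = 0.60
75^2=5625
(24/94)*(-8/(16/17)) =-102/47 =-2.17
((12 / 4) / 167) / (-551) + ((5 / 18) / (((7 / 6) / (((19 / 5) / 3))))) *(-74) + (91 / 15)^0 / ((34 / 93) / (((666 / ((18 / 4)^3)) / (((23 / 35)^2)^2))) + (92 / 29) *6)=-327180313003818338047 / 14694838145490559707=-22.26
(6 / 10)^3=27 / 125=0.22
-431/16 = -26.94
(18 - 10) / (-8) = -1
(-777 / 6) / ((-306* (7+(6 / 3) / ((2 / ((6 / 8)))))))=259 / 4743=0.05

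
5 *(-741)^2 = 2745405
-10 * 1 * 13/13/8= -1.25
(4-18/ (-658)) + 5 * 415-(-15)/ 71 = 48568935/ 23359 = 2079.24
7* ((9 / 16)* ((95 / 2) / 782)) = 5985 / 25024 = 0.24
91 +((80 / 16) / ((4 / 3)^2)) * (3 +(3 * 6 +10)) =2851 / 16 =178.19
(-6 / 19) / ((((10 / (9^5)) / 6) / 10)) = -2125764 / 19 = -111882.32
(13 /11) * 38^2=1706.55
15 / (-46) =-15 / 46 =-0.33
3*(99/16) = 18.56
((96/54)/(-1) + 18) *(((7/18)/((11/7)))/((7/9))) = 511/99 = 5.16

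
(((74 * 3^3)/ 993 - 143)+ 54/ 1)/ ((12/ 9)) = -86379/ 1324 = -65.24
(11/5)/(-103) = -11/515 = -0.02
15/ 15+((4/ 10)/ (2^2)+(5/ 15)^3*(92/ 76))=5873/ 5130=1.14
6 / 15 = 0.40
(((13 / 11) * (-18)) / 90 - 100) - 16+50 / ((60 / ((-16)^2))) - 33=10576 / 165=64.10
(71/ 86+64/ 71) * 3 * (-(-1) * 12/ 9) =21090/ 3053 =6.91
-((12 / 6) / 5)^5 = -32 / 3125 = -0.01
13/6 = 2.17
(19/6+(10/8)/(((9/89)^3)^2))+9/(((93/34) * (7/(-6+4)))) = 1168949.70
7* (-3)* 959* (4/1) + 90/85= -1369434/17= -80554.94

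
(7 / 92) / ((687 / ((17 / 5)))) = 119 / 316020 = 0.00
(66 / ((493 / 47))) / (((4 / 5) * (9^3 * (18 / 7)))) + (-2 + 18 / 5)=34592587 / 21563820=1.60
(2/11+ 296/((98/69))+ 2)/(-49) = -113508/26411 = -4.30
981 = 981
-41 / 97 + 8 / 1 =735 / 97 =7.58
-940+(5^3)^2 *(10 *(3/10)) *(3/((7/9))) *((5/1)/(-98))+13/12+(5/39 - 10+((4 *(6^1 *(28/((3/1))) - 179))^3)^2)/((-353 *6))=-379471653774347388343/56664972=-6696758868500.76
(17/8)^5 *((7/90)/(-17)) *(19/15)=-0.25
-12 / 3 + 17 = 13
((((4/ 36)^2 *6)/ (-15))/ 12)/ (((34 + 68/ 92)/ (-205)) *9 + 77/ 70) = 943/ 974187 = 0.00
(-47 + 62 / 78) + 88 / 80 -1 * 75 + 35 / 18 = -118.16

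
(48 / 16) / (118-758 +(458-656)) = -3 / 838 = -0.00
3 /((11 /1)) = 0.27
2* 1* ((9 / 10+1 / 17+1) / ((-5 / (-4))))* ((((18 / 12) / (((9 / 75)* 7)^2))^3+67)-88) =-10712063843 / 300004950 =-35.71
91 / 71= 1.28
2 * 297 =594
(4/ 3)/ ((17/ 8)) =0.63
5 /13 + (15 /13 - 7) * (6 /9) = -137 /39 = -3.51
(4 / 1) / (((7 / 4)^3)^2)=16384 / 117649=0.14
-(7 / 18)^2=-0.15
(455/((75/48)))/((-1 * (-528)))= 91/165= 0.55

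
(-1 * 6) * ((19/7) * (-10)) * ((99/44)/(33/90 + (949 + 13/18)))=115425/299278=0.39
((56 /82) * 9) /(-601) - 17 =-419149 /24641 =-17.01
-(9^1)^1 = -9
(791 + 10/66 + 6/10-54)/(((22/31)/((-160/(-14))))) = 30188792/2541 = 11880.67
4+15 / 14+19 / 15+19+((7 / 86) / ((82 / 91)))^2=132351143737 / 5221723920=25.35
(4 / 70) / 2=0.03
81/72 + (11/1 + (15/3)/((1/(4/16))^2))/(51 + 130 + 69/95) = 327947/276224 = 1.19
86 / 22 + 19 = 252 / 11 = 22.91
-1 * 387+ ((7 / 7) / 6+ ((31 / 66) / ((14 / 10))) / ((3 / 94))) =-521581 / 1386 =-376.32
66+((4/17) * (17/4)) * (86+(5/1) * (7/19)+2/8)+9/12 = 154.84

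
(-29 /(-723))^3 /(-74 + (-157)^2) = 24389 /9287705121525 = 0.00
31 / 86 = 0.36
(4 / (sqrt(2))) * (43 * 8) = 688 * sqrt(2) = 972.98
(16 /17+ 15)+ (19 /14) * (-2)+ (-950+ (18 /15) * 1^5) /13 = -462226 /7735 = -59.76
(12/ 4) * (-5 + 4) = -3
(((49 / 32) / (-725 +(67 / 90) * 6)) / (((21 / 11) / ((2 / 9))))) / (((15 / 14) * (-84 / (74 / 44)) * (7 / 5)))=0.00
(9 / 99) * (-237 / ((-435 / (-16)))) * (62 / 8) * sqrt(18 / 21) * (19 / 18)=-93062 * sqrt(42) / 100485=-6.00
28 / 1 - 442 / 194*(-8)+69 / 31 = 145697 / 3007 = 48.45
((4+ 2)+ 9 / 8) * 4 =57 / 2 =28.50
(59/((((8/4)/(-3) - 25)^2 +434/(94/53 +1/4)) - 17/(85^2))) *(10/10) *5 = 161357625/477643888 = 0.34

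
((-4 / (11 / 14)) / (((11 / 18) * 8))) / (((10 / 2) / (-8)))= 1008 / 605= 1.67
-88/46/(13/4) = -0.59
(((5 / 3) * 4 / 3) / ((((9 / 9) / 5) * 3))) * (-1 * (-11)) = 1100 / 27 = 40.74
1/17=0.06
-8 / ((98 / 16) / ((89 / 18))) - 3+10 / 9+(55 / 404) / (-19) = -3142179 / 376124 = -8.35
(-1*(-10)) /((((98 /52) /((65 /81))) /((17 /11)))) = 287300 /43659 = 6.58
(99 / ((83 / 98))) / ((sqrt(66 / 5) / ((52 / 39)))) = 196 * sqrt(330) / 83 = 42.90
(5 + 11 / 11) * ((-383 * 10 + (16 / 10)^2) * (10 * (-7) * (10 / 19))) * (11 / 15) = 58942576 / 95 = 620448.17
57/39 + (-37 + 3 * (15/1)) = 123/13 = 9.46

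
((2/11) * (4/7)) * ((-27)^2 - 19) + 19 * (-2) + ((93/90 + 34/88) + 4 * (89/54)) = 1820311/41580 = 43.78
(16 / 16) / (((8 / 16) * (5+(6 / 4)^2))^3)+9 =220013 / 24389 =9.02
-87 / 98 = -0.89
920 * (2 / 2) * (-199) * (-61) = 11167880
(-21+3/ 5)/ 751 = -0.03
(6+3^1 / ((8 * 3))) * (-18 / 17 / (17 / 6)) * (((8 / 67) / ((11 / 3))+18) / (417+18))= -0.09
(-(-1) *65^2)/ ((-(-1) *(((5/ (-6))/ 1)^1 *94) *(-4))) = 2535/ 188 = 13.48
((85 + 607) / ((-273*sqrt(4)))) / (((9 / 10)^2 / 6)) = -69200 / 7371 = -9.39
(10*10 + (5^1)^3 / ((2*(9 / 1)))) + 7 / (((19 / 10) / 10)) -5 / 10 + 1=24673 / 171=144.29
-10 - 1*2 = -12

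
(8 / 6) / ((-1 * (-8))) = 1 / 6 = 0.17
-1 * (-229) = 229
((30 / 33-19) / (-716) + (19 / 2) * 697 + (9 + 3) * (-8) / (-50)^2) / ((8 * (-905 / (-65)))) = 423725498313 / 7127780000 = 59.45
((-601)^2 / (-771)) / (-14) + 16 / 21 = 52775 / 1542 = 34.23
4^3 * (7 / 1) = 448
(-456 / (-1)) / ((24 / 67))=1273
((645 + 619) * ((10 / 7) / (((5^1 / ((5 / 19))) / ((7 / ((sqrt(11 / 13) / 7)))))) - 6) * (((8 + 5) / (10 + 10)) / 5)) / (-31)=24648 / 775 - 57512 * sqrt(143) / 32395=10.57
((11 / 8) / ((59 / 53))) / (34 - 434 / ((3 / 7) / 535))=-159 / 69737056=-0.00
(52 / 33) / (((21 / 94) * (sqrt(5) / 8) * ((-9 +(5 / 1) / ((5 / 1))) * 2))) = -2444 * sqrt(5) / 3465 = -1.58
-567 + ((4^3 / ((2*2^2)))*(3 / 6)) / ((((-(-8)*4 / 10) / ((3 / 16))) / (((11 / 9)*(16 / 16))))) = -108809 / 192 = -566.71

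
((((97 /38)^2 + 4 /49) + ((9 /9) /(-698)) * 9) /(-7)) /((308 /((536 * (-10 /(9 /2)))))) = 108942489770 /29947459311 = 3.64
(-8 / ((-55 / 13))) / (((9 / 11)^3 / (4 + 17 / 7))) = 22.19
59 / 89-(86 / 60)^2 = -111461 / 80100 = -1.39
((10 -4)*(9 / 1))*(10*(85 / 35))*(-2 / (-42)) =3060 / 49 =62.45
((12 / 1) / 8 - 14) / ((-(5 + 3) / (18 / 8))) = 225 / 64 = 3.52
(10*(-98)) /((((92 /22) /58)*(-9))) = 312620 /207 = 1510.24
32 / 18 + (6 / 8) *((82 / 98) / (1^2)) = 2.41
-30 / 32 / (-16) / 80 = 3 / 4096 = 0.00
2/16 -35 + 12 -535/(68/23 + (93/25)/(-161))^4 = -4679719562793491183/155470587590016008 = -30.10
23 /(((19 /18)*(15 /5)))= 138 /19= 7.26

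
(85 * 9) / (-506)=-765 / 506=-1.51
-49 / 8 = -6.12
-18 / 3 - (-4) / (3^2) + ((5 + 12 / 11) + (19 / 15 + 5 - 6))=397 / 495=0.80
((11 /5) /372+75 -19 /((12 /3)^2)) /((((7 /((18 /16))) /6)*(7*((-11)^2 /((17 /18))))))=9336553 /117631360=0.08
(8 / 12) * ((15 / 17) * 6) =60 / 17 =3.53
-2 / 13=-0.15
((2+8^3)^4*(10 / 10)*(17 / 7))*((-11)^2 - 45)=90180988129472 / 7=12882998304210.29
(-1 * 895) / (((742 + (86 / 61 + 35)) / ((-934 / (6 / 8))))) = 203966920 / 142449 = 1431.86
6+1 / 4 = 25 / 4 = 6.25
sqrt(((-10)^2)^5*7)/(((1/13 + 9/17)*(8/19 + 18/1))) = 4199000*sqrt(7)/469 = 23687.65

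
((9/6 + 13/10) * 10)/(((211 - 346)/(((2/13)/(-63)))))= 8/15795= 0.00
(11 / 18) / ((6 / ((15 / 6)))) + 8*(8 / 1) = 13879 / 216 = 64.25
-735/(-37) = 735/37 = 19.86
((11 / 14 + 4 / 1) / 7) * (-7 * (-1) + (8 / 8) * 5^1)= 402 / 49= 8.20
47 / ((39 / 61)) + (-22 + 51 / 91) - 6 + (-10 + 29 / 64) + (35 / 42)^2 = 1950967 / 52416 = 37.22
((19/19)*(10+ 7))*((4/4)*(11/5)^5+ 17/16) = 44708997/50000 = 894.18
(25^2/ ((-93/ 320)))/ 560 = -2500/ 651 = -3.84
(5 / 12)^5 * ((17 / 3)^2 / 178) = 903125 / 398628864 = 0.00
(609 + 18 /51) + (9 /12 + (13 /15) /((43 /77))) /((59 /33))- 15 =513787553 /862580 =595.64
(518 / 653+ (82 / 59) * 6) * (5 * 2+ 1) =3870218 / 38527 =100.45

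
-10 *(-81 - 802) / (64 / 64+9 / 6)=3532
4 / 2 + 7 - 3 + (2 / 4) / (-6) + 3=8.92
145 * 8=1160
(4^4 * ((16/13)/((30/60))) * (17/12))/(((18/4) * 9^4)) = 69632/2302911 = 0.03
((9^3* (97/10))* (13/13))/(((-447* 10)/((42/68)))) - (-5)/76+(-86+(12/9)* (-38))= -3972728737/28876200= -137.58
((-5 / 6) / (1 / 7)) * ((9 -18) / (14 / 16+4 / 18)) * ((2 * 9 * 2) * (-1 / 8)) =-215.32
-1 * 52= -52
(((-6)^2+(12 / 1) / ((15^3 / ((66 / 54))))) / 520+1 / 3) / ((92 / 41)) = 0.18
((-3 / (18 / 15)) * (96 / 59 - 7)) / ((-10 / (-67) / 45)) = 955755 / 236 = 4049.81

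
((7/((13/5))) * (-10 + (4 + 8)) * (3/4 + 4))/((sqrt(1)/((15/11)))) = 9975/286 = 34.88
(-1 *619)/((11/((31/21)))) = -83.07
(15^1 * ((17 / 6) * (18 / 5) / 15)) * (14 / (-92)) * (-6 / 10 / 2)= 1071 / 2300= 0.47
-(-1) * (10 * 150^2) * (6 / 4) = 337500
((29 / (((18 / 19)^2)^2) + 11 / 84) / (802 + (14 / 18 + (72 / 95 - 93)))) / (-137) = -2522382145 / 6795448406208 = -0.00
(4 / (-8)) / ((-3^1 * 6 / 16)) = 4 / 9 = 0.44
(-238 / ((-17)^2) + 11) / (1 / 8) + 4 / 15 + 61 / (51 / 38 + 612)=3176662 / 38845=81.78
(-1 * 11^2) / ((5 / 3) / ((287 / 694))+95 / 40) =-833448 / 44119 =-18.89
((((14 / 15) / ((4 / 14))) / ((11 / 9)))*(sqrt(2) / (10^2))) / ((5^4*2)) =147*sqrt(2) / 6875000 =0.00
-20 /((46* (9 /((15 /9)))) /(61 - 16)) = -250 /69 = -3.62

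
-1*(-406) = 406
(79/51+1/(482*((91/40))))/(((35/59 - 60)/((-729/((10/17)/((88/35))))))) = 1093583865132/13451927125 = 81.30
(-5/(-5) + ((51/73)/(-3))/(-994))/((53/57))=4137003/3845786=1.08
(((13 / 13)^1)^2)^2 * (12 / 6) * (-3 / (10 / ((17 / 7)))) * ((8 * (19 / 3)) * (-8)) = 20672 / 35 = 590.63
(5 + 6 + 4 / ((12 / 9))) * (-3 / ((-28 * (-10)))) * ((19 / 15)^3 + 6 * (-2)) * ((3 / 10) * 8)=33641 / 9375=3.59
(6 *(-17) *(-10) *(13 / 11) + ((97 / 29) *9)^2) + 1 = 19544330 / 9251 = 2112.67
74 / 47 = 1.57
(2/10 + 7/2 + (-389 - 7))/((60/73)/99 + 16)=-24.51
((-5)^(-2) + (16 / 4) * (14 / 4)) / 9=39 / 25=1.56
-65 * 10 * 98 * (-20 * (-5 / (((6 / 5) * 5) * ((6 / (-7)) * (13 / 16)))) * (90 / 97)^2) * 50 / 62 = 308700000000 / 291679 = 1058355.25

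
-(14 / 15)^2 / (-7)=28 / 225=0.12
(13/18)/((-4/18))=-3.25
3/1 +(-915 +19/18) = -910.94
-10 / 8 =-5 / 4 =-1.25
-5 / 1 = -5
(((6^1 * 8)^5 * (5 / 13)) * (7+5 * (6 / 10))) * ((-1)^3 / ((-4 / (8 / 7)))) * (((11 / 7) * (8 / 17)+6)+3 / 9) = 1980422997.51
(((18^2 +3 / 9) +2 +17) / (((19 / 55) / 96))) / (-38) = -906400 / 361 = -2510.80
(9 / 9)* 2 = 2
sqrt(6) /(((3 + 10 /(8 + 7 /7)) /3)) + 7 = 27*sqrt(6) /37 + 7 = 8.79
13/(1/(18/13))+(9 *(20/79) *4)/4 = 1602/79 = 20.28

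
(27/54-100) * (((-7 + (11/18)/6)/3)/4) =148255/2592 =57.20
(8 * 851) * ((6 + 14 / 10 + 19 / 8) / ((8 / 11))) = 3660151 / 40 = 91503.78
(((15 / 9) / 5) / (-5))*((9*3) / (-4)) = 9 / 20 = 0.45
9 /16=0.56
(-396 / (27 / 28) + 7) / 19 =-1211 / 57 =-21.25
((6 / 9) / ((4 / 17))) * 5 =85 / 6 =14.17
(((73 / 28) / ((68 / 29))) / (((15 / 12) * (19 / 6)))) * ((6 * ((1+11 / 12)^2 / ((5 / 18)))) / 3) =3359679 / 452200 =7.43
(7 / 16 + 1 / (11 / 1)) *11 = 93 / 16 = 5.81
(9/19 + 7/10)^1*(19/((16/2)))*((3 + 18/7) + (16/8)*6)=27429/560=48.98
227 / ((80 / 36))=2043 / 20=102.15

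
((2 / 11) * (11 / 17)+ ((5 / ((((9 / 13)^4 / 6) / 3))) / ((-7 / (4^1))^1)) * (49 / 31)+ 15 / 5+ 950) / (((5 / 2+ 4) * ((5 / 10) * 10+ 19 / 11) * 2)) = 2532433607 / 369584046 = 6.85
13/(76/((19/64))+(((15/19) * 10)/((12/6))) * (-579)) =-247/38561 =-0.01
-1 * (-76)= 76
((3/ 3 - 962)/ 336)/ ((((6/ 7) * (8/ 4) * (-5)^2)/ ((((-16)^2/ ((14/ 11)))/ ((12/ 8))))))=-42284/ 4725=-8.95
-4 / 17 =-0.24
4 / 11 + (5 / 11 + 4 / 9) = 125 / 99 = 1.26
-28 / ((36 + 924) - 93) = -28 / 867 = -0.03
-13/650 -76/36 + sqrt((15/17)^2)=-9553/7650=-1.25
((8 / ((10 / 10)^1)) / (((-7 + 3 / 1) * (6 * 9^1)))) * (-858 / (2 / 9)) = 143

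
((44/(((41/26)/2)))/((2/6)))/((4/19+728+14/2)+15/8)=1043328/4593517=0.23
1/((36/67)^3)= 300763/46656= 6.45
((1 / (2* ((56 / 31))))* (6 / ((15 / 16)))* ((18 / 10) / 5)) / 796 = 279 / 348250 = 0.00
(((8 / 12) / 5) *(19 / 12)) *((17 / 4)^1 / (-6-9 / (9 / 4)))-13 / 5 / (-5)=1549 / 3600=0.43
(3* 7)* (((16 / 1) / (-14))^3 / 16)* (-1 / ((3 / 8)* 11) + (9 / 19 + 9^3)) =-14631296 / 10241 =-1428.70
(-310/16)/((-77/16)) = 310/77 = 4.03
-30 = -30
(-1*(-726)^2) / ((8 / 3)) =-395307 / 2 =-197653.50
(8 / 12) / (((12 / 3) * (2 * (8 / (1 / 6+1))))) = 7 / 576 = 0.01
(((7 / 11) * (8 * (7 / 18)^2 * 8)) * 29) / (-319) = -5488 / 9801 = -0.56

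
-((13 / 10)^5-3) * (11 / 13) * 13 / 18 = -784223 / 1800000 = -0.44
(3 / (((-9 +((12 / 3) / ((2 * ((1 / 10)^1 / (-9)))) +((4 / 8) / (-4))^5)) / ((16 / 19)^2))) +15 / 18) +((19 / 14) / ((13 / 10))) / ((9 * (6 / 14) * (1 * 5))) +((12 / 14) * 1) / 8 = 21606913759303 / 21972737073924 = 0.98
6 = 6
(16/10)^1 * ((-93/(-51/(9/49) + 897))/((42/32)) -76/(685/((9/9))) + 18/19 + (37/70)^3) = 721351706511/518398838125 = 1.39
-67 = -67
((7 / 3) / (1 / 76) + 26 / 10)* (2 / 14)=25.70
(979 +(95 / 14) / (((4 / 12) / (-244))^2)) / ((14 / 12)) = 152750958 / 49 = 3117366.49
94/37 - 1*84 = -3014/37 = -81.46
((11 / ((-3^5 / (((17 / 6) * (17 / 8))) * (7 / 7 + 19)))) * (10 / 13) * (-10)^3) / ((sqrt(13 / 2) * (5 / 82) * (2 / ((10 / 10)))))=3258475 * sqrt(26) / 492804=33.72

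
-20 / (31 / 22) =-440 / 31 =-14.19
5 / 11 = 0.45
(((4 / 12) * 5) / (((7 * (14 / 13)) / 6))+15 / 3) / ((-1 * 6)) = -155 / 147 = -1.05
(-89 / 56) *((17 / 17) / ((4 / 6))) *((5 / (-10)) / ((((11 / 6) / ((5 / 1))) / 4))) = 4005 / 308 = 13.00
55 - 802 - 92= -839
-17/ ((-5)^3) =17/ 125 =0.14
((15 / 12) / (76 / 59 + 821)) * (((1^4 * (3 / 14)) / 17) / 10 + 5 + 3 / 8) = 1509869 / 184745120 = 0.01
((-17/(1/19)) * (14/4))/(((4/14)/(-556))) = 2199953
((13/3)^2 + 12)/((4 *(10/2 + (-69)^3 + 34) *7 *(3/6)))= -277/41387220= -0.00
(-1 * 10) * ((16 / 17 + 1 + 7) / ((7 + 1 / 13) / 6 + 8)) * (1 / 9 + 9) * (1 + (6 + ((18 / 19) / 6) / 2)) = -5735080 / 9129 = -628.23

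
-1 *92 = -92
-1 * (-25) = 25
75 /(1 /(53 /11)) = 3975 /11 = 361.36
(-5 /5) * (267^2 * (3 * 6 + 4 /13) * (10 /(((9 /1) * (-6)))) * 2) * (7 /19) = 178088.88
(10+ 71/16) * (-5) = -1155/16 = -72.19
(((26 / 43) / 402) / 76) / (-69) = -13 / 45323892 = -0.00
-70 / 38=-35 / 19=-1.84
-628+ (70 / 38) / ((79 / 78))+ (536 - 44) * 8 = 4968038 / 1501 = 3309.82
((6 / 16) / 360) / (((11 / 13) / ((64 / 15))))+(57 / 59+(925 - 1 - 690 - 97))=20147267 / 146025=137.97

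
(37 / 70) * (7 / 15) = 37 / 150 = 0.25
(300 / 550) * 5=30 / 11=2.73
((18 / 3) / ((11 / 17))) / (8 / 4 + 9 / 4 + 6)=408 / 451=0.90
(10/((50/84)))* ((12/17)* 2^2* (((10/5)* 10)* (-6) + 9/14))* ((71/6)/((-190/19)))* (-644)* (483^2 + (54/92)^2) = -9839083507037064/9775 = -1006555857497.40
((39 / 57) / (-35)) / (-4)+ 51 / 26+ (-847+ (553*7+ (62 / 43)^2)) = 193608437751 / 63938420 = 3028.05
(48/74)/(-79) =-24/2923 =-0.01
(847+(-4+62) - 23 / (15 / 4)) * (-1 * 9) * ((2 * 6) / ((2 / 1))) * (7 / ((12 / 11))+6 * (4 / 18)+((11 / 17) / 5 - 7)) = -36282753 / 850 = -42685.59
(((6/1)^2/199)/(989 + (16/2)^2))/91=0.00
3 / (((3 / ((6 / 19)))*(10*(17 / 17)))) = 3 / 95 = 0.03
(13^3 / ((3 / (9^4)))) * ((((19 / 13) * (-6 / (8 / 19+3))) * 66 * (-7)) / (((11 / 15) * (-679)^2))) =1108467828 / 65863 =16829.90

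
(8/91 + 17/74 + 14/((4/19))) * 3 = 200.45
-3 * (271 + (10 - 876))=1785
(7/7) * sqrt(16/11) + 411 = 4 * sqrt(11)/11 + 411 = 412.21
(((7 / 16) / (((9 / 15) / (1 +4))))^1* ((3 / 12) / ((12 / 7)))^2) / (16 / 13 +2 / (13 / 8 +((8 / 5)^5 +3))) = 14037266425 / 246778822656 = 0.06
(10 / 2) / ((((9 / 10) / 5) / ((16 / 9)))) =4000 / 81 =49.38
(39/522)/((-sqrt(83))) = -13* sqrt(83)/14442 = -0.01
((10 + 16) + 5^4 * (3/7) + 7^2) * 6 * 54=777600/7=111085.71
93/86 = 1.08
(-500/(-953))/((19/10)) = 5000/18107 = 0.28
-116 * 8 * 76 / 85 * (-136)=564224 / 5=112844.80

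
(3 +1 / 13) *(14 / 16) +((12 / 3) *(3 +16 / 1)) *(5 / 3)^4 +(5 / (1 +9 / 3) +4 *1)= 2503453 / 4212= 594.36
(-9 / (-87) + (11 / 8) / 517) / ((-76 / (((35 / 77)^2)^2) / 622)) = -224891875 / 6066527632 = -0.04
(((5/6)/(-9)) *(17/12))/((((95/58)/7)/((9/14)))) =-493/1368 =-0.36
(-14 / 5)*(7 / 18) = -49 / 45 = -1.09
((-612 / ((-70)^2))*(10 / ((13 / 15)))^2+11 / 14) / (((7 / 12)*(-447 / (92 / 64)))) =6034901 / 69096664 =0.09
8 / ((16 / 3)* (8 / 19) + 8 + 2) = 228 / 349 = 0.65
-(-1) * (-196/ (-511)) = 28/ 73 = 0.38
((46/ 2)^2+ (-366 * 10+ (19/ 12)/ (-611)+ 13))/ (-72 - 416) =22861195/ 3578016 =6.39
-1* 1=-1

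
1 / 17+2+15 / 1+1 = 307 / 17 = 18.06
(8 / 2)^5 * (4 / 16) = 256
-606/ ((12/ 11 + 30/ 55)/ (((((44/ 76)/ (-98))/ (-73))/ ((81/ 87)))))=-354409/ 11010006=-0.03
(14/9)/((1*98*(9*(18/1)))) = 1/10206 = 0.00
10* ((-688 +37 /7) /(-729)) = 9.37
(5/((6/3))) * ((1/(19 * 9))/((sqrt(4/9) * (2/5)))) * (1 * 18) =0.99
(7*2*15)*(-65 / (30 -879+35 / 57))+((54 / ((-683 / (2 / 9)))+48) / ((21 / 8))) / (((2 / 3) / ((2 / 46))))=17.28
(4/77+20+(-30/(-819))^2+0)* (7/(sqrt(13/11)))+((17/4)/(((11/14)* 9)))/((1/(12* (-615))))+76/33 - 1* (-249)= -138077/33+16440068* sqrt(143)/1522521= -4055.03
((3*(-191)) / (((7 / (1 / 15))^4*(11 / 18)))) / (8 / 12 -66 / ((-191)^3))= -1330863361 / 115019409793750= -0.00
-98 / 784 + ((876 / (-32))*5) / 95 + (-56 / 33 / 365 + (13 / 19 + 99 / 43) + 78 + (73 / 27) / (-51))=1433903984153 / 18067644540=79.36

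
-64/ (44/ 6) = -96/ 11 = -8.73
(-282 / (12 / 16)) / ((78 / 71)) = -13348 / 39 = -342.26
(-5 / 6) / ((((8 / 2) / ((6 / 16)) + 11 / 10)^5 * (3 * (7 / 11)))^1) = -74250000 / 38368212518951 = -0.00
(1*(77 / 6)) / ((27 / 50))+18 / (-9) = 1763 / 81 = 21.77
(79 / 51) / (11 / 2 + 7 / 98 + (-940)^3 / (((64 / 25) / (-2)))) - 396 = -91735408012091 / 231655070739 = -396.00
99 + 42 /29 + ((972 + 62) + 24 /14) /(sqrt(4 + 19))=2913 /29 + 7250 * sqrt(23) /161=316.41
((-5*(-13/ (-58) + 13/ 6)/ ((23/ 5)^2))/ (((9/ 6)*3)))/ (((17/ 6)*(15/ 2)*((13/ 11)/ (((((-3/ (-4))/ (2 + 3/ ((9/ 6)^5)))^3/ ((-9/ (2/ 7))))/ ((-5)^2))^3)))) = 1651040988266990331/ 5570988518240221855743713853440000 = 0.00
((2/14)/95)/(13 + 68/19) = 1/11025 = 0.00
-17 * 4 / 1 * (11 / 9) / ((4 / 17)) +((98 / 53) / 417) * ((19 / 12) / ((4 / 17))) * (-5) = -62478893 / 176808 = -353.37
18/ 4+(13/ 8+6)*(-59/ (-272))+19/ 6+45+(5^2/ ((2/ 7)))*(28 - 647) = -54108.18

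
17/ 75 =0.23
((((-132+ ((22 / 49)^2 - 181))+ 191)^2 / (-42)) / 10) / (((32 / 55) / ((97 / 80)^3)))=-214642395590851283 / 1983460491264000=-108.22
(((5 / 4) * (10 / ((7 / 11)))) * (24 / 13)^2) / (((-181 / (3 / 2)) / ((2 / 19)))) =-0.06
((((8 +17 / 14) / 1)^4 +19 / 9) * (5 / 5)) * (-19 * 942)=-7436725889839 / 57624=-129056051.12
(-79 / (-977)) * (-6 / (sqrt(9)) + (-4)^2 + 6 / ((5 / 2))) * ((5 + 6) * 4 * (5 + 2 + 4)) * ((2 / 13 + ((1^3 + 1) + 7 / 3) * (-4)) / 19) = -420137168 / 723957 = -580.33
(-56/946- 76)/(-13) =35976/6149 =5.85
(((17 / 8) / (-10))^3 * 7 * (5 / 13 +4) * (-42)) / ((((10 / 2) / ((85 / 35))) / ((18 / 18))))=99974637 / 16640000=6.01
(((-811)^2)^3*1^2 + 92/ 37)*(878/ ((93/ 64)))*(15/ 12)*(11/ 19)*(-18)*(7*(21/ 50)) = -717418584130108489559374752/ 108965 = -6583935980636979668328.13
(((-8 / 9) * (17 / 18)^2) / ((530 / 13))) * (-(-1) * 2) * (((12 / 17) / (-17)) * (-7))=-728 / 64395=-0.01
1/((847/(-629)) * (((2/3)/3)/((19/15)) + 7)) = -35853/346423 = -0.10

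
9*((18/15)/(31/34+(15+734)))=0.01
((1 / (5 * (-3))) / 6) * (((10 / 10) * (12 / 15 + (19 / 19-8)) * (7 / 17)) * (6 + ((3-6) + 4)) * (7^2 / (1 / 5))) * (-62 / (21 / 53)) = -17470019 / 2295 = -7612.21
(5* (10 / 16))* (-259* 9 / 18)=-6475 / 16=-404.69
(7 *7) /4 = 12.25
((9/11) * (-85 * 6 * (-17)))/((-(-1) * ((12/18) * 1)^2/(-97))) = -34060095/22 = -1548186.14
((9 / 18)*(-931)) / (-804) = 0.58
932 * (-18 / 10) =-8388 / 5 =-1677.60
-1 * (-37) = 37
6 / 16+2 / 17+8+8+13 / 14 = 17.42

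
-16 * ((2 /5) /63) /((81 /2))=-0.00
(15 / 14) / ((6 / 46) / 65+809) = 22425 / 16932412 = 0.00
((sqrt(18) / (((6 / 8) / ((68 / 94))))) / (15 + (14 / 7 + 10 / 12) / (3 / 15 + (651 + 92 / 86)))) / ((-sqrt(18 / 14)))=-38144736 * sqrt(14) / 593378525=-0.24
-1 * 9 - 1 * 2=-11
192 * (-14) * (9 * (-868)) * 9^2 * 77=130968617472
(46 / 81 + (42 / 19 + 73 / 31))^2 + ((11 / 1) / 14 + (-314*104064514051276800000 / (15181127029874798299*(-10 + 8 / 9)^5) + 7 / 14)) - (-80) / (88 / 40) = 54678734813990864203317905998851335608 / 853900855155602931073033129250371383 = 64.03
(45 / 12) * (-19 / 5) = -57 / 4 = -14.25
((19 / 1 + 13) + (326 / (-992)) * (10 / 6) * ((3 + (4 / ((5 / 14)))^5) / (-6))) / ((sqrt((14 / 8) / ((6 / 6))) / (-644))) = -2068835455099 * sqrt(7) / 697500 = -7847489.77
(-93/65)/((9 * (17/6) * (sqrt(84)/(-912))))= 9424 * sqrt(21)/7735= 5.58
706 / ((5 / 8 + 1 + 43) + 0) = 5648 / 357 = 15.82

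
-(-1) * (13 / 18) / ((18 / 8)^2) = 104 / 729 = 0.14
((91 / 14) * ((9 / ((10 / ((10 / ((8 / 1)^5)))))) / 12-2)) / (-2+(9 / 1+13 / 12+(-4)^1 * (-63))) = -10223499 / 204537856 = -0.05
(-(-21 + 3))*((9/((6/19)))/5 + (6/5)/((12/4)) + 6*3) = 2169/5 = 433.80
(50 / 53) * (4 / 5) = 40 / 53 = 0.75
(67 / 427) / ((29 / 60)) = 4020 / 12383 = 0.32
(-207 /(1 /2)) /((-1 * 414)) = 1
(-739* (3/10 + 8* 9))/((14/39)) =-20837583/140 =-148839.88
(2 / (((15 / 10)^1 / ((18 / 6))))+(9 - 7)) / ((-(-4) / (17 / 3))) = 17 / 2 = 8.50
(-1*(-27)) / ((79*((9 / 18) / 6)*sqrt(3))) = 108*sqrt(3) / 79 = 2.37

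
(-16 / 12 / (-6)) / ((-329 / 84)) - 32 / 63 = -1672 / 2961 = -0.56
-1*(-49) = 49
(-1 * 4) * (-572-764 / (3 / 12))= 14512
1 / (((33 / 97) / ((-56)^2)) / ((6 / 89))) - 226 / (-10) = 3152547 / 4895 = 644.03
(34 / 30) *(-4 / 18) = -34 / 135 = -0.25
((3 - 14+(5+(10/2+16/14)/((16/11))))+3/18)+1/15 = -2593/1680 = -1.54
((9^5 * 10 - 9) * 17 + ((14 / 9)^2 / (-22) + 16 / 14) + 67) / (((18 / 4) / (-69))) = -2879992576420 / 18711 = -153919757.17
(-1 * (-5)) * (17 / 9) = 85 / 9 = 9.44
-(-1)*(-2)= -2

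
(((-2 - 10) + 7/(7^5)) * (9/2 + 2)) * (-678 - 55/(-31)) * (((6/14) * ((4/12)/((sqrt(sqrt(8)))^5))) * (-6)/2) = -23554634727 * 2^(1/4)/16672544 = -1680.09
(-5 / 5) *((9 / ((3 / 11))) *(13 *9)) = -3861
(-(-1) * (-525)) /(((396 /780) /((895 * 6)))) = -61083750 /11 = -5553068.18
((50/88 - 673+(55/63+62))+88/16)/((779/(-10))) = 440645/56826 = 7.75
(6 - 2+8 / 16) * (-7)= -63 / 2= -31.50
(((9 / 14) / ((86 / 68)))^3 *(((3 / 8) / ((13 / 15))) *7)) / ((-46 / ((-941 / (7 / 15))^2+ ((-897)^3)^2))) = -2056873338671349759640362945 / 456623966344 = -4504523394030075.31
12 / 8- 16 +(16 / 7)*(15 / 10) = -11.07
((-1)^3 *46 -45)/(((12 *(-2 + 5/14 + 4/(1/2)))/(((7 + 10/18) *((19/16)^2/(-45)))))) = 3909269/13841280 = 0.28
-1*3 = -3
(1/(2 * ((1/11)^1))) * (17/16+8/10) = 1639/160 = 10.24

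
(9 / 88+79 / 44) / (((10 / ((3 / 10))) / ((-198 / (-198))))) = 501 / 8800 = 0.06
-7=-7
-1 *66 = -66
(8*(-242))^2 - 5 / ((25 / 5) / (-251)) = 3748347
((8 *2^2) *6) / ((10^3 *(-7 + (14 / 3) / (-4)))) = -144 / 6125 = -0.02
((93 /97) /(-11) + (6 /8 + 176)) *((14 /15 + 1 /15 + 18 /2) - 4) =2261991 /2134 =1059.98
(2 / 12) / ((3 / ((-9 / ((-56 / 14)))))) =1 / 8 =0.12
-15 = -15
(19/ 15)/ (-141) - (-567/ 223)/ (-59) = -1449188/ 27827055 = -0.05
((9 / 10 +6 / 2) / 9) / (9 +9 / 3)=13 / 360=0.04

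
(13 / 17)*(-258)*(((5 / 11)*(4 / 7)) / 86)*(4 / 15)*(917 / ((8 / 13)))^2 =-263919019 / 748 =-352832.91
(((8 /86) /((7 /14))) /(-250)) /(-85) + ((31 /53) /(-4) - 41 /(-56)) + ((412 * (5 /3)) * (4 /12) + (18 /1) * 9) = 4777576247473 /12204045000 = 391.47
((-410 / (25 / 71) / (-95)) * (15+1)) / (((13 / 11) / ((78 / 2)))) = 3074016 / 475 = 6471.61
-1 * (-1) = 1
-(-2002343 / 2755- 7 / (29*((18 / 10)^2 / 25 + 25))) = 31449214783 / 43270030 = 726.81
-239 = -239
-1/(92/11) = -11/92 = -0.12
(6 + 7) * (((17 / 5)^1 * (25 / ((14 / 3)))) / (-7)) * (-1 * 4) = 6630 / 49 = 135.31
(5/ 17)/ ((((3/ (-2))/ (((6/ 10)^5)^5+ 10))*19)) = -5960466172116281386/ 57756900787353515625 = -0.10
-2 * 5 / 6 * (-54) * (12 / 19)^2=12960 / 361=35.90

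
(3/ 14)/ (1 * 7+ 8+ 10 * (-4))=-3/ 350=-0.01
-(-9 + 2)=7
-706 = -706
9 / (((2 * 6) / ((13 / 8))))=39 / 32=1.22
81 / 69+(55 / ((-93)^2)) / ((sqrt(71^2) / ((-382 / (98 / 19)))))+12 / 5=12343983556 / 3460335165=3.57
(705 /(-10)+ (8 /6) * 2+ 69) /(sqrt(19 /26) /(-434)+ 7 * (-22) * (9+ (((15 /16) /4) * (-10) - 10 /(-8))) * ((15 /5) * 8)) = -0.00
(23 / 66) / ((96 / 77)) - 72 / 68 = -7631 / 9792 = -0.78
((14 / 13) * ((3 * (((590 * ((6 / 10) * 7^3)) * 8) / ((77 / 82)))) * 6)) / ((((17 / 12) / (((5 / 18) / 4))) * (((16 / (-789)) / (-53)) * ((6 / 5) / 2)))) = 10408882736700 / 2431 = 4281728809.83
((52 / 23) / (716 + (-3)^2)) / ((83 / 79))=4108 / 1384025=0.00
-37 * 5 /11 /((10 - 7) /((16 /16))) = -185 /33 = -5.61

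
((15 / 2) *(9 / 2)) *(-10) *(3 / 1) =-2025 / 2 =-1012.50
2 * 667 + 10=1344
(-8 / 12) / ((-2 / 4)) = 4 / 3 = 1.33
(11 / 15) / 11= 1 / 15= 0.07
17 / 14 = 1.21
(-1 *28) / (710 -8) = -14 / 351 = -0.04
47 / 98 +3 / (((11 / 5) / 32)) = 47557 / 1078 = 44.12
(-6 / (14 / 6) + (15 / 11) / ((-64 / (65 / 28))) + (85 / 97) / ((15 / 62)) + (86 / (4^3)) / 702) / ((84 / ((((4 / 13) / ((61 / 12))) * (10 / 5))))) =673158923 / 465683426208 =0.00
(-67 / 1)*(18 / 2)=-603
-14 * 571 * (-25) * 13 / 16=1299025 / 8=162378.12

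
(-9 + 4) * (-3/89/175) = 3/3115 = 0.00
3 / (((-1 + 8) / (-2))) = -6 / 7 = -0.86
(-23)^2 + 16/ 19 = 10067/ 19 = 529.84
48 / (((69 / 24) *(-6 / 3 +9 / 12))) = -1536 / 115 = -13.36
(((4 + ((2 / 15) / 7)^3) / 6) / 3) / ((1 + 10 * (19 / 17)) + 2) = 39359318 / 2510888625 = 0.02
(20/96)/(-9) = -5/216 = -0.02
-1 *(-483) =483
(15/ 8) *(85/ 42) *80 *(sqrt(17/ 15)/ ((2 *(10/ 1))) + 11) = 85 *sqrt(255)/ 84 + 23375/ 7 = 3355.44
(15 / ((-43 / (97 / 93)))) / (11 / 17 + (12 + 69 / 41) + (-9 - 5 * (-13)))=-67609 / 13068732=-0.01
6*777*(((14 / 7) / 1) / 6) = 1554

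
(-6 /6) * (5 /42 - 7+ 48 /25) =5209 /1050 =4.96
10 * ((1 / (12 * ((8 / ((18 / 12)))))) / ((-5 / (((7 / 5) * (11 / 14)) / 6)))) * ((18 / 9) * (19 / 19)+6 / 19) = -121 / 9120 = -0.01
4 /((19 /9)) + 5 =131 /19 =6.89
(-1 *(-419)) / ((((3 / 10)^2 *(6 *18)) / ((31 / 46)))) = 324725 / 11178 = 29.05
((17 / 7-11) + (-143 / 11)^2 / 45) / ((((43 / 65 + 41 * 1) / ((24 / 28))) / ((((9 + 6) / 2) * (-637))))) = 473.36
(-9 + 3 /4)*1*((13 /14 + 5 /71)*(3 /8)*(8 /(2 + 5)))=-98307 /27832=-3.53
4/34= 2/17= 0.12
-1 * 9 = -9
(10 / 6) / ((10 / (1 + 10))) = 11 / 6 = 1.83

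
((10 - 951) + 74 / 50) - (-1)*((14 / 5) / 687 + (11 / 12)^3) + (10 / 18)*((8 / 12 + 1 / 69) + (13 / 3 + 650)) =-43599286901 / 75844800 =-574.85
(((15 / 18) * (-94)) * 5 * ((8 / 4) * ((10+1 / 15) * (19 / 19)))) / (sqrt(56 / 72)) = -70970 * sqrt(7) / 21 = -8941.38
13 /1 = 13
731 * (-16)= -11696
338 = 338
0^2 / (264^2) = 0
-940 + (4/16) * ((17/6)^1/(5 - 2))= -67663/72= -939.76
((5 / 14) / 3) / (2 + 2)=5 / 168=0.03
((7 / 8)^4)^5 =79792266297612001 / 1152921504606846976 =0.07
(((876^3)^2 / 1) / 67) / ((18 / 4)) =100418128522518528 / 67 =1498778037649530.27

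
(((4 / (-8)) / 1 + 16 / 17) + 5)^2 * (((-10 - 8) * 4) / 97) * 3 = -65.93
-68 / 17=-4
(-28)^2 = 784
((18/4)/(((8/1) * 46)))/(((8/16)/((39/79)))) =351/29072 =0.01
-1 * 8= -8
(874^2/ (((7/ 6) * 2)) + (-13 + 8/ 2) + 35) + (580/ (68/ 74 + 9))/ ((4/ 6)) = 841319600/ 2569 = 327489.14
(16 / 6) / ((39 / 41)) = 2.80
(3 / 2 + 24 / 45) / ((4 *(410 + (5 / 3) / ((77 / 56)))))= 671 / 542800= 0.00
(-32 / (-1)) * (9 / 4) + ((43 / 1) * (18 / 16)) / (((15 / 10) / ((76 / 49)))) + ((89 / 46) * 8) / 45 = 6205709 / 50715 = 122.36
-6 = -6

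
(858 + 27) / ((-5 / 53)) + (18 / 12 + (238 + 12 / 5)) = -91391 / 10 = -9139.10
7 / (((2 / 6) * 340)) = 21 / 340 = 0.06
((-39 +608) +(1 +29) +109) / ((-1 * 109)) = -708 / 109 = -6.50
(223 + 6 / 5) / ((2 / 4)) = 2242 / 5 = 448.40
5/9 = 0.56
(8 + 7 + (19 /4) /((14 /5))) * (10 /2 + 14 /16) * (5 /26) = 219725 /11648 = 18.86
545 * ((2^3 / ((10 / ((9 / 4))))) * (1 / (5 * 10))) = 981 / 50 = 19.62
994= 994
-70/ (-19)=3.68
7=7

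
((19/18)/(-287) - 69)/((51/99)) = -230659/1722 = -133.95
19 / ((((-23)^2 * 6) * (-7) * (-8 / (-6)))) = -19 / 29624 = -0.00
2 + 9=11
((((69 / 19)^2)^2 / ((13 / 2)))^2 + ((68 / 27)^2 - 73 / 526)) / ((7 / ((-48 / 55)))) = -6359203568547140740472 / 70621715639647657485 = -90.05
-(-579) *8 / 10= 2316 / 5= 463.20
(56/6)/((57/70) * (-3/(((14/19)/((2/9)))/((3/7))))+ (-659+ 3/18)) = -0.01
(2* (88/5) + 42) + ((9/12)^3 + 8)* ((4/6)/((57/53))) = 2255027/27360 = 82.42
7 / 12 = 0.58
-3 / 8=-0.38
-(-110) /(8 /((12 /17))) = 165 /17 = 9.71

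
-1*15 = -15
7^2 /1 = 49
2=2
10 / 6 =5 / 3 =1.67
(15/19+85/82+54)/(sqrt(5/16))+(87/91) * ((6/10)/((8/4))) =261/910+173954 * sqrt(5)/3895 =100.15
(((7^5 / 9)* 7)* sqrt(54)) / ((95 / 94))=11059006* sqrt(6) / 285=95048.85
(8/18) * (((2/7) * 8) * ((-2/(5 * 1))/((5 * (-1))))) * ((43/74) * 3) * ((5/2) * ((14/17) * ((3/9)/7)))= 2752/198135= 0.01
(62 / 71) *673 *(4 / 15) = 166904 / 1065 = 156.72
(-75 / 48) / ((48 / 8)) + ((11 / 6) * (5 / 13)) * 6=4955 / 1248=3.97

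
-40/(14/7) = -20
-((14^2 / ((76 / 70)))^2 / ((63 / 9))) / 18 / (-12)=420175 / 19494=21.55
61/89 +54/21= 2029/623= 3.26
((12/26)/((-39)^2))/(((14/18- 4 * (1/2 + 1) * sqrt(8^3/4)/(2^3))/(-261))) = 10962/12705251 + 84564 * sqrt(2)/12705251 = 0.01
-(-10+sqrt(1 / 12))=10 - sqrt(3) / 6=9.71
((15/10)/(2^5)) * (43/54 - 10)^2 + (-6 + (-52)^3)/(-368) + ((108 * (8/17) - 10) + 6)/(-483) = 385.98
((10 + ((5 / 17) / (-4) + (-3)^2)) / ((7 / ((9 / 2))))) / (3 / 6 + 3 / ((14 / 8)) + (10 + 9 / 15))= 1485 / 1564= 0.95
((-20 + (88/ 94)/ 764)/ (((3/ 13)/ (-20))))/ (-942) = -7779590/ 4228167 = -1.84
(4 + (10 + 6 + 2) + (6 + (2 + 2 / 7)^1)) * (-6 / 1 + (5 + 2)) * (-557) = -16869.14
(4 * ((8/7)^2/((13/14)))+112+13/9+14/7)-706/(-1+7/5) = -1346378/819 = -1643.93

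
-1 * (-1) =1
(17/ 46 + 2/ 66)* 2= 607/ 759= 0.80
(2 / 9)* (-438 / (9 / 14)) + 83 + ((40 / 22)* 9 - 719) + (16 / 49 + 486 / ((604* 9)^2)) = -2045933321525 / 2654583624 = -770.72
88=88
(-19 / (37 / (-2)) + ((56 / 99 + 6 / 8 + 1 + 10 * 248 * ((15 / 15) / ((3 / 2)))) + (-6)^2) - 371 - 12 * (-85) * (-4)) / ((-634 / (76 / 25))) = 13.23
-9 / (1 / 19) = -171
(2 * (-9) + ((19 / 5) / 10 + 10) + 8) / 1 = 19 / 50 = 0.38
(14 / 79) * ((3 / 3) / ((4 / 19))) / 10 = 133 / 1580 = 0.08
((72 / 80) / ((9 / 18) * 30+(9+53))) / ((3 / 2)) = 3 / 385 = 0.01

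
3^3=27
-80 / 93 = -0.86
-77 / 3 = -25.67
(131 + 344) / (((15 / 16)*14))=760 / 21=36.19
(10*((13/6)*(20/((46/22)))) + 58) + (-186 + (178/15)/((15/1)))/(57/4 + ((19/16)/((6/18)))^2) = 9221802314/35691975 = 258.37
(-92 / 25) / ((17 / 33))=-3036 / 425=-7.14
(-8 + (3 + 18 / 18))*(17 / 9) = -68 / 9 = -7.56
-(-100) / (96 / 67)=1675 / 24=69.79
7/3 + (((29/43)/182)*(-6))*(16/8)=26869/11739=2.29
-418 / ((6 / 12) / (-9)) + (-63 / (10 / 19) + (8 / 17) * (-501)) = 7168.54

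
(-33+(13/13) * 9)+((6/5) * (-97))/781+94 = 272768/3905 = 69.85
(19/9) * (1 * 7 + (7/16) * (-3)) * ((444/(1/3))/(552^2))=63973/1218816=0.05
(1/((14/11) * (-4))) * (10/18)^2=-275/4536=-0.06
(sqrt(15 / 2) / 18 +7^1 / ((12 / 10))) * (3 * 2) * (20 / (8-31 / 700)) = 7000 * sqrt(30) / 16707 +490000 / 5569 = 90.28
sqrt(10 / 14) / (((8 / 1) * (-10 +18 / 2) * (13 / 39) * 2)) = -0.16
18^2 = 324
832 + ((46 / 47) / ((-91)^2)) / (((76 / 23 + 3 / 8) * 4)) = 219226293764 / 263493139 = 832.00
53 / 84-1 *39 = -3223 / 84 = -38.37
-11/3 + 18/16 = -2.54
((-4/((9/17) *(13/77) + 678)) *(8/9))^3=-73496875139072/509808765436104693411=-0.00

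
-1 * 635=-635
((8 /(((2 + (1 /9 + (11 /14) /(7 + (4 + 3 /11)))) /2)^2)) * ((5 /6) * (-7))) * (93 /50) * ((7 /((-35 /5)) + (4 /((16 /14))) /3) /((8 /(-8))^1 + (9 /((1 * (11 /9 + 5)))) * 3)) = -3955222849536 /1085506322615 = -3.64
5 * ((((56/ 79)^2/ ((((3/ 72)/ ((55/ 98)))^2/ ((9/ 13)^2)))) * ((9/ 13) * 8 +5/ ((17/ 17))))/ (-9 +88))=1546833024000/ 53077127467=29.14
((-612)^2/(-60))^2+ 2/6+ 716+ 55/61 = 178279858102/4575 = 38968274.99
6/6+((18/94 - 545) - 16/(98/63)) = -182297/329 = -554.09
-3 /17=-0.18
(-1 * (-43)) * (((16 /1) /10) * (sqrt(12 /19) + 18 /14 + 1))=211.93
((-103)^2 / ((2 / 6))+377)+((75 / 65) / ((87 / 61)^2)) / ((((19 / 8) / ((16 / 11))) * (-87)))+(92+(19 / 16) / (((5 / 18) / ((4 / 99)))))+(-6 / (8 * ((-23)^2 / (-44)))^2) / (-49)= 32296.17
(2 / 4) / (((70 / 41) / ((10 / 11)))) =41 / 154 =0.27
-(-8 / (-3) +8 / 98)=-404 / 147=-2.75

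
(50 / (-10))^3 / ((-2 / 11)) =687.50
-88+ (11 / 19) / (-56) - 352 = -468171 / 1064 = -440.01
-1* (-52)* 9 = 468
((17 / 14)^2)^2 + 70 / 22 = 2263291 / 422576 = 5.36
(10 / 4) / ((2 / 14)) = 35 / 2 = 17.50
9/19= 0.47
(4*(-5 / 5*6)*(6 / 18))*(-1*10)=80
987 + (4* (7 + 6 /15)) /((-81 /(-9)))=44563 /45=990.29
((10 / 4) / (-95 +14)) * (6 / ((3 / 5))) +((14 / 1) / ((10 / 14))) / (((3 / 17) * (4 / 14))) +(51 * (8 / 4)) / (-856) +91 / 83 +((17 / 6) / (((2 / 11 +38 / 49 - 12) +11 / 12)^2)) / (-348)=139386004395759734119 / 357949014546366900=389.40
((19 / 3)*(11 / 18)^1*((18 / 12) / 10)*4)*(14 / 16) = 1463 / 720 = 2.03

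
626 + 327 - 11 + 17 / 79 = 74435 / 79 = 942.22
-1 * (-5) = 5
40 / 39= 1.03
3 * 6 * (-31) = -558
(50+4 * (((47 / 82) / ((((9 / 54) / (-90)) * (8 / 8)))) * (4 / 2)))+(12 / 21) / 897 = -624571966 / 257439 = -2426.10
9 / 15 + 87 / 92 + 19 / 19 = 1171 / 460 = 2.55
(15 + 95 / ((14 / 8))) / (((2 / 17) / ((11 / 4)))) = 90695 / 56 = 1619.55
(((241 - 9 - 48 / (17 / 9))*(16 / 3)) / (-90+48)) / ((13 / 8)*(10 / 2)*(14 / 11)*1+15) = -1.04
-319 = -319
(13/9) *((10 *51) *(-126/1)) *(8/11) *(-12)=8910720/11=810065.45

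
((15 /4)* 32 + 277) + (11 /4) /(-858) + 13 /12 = 124201 /312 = 398.08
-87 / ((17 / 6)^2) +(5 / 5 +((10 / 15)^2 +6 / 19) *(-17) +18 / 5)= -4734673 / 247095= -19.16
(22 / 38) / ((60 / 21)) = 77 / 380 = 0.20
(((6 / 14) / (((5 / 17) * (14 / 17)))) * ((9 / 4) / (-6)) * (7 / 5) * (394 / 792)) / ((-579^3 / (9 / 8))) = 56933 / 21256603737600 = 0.00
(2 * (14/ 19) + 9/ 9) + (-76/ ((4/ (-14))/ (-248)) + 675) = -1240520/ 19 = -65290.53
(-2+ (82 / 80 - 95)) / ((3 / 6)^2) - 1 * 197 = -580.90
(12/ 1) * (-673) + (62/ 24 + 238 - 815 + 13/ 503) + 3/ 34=-887624849/ 102612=-8650.30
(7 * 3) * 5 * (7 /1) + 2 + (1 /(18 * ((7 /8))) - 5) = 46120 /63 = 732.06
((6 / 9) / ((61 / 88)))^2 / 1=30976 / 33489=0.92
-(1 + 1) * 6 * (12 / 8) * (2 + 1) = -54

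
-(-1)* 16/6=8/3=2.67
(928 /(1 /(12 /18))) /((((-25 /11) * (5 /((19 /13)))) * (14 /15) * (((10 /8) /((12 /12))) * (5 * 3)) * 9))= -775808 /1535625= -0.51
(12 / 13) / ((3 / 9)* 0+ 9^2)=4 / 351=0.01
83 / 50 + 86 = 4383 / 50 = 87.66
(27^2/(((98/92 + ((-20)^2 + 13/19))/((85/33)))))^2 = 36210185900100/1657586725729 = 21.85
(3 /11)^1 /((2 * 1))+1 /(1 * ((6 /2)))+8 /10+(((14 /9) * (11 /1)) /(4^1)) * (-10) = -41093 /990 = -41.51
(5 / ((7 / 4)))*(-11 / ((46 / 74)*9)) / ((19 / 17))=-138380 / 27531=-5.03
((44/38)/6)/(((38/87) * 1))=319/722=0.44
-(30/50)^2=-9/25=-0.36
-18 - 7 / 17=-18.41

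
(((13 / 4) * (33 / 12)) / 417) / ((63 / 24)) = 143 / 17514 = 0.01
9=9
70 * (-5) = -350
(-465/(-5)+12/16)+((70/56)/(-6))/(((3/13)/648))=-1965/4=-491.25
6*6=36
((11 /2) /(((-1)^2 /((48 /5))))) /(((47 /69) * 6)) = 3036 /235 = 12.92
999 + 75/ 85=16998/ 17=999.88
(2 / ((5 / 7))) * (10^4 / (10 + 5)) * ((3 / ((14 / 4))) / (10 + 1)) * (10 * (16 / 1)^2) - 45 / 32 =131071505 / 352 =372362.23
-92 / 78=-46 / 39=-1.18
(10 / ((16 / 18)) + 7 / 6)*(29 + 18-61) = -1043 / 6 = -173.83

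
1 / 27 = 0.04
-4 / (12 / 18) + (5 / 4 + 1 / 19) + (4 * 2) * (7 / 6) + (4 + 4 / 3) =9.97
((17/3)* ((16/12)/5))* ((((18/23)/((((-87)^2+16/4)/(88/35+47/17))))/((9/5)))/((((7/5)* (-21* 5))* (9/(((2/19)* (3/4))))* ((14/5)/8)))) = -5584/71512846209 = -0.00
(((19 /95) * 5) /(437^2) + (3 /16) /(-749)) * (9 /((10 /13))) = -65627991 /22885724960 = -0.00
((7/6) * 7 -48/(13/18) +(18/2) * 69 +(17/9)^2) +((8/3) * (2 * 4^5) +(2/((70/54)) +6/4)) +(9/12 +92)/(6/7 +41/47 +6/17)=10431103408841/1717000740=6075.19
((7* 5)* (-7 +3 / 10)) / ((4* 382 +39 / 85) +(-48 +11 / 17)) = -39865 / 251788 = -0.16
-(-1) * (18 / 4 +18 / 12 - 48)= -42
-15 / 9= -5 / 3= -1.67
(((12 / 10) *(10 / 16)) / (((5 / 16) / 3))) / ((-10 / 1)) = -18 / 25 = -0.72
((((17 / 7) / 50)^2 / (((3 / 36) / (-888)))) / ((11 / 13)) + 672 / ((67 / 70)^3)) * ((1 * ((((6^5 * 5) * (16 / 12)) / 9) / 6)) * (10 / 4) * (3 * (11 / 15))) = 7165258464151296 / 1842173375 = 3889567.92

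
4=4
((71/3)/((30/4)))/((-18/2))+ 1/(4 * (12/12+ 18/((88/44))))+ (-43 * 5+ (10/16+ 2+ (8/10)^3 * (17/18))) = -8594791/40500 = -212.22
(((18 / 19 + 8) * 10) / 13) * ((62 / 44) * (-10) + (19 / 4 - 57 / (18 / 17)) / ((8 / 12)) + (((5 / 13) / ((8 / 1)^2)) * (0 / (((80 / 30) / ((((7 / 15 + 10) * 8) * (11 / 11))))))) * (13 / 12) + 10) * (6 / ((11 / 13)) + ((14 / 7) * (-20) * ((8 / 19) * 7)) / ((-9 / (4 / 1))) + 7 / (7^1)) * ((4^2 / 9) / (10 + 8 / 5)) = -6614143938500 / 1333886697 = -4958.55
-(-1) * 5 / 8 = 5 / 8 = 0.62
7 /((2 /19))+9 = 151 /2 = 75.50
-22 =-22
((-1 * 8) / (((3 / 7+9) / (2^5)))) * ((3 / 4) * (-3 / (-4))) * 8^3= -86016 / 11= -7819.64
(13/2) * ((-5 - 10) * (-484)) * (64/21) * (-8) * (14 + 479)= -3970503680/7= -567214811.43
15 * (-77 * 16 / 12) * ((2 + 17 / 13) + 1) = -86240 / 13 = -6633.85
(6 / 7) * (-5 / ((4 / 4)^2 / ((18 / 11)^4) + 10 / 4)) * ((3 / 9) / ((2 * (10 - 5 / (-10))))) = -349920 / 13576969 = -0.03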